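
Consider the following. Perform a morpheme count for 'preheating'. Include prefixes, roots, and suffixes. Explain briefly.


Decomposition: pre- (prefix) + heat (root) + -ing (suffix) = 3 morpheme(s)

3 morphemes


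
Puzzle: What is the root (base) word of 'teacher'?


Remove suffix '-er' from 'teacher' to get root 'teach'.

teach


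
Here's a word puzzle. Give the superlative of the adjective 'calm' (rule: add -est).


Apply superlative formation (add -est): 'calm' -> 'calmest'.

calmest


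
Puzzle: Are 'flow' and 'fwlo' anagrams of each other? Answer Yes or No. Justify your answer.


Sorted letters of 'flow': 'flow'
Sorted letters of 'fwlo': 'flow'
They match.

Yes


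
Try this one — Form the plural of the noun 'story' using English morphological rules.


Apply rule: Change -y to -ies (consonant + y). 'story' becomes 'stories'.

stories


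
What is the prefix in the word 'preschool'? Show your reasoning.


The word 'preschool' = 'pre' (prefix) + 'school' (root). The prefix is 'pre'.

pre


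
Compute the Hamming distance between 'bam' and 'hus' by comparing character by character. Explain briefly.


Alignment:
Position 1: 'b' vs 'h' = DIFFER
Position 2: 'a' vs 'u' = DIFFER
Position 3: 'm' vs 's' = DIFFER
Total differences: 3

3


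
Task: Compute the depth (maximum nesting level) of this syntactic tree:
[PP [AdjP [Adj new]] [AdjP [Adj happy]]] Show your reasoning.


Count bracket nesting levels:
'[' at pos 0: depth = 1
'[' at pos 4: depth = 2
'[' at pos 10: depth = 3
'[' at pos 21: depth = 2
'[' at pos 27: depth = 3
Maximum depth reached: 3

3


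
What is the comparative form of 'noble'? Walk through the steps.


Apply comparative formation (ends in e: add -r): 'noble' -> 'nobler'.

nobler


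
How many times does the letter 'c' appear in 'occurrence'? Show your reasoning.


Letter 'c' in 'occurrence': found at position(s) 2, 3, 9 = 3 occurrence(s).

3


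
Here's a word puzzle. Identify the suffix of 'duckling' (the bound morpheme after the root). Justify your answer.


The word 'duckling' = 'duck' (root) + '-ling' (suffix). The suffix is '-ling'.

ling


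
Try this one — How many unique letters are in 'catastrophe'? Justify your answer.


Unique letters in 'catastrophe': {a, c, e, h, o, p, r, s, t} = 9 distinct letters.

9


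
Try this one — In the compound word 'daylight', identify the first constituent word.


Split 'daylight' into 'day' + 'light'. The first part is 'day'.

day


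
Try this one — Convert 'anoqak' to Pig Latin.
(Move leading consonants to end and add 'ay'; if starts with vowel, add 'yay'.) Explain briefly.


'anoqak' starts with a vowel, so add 'yay': 'anoqakyay'.

anoqakyay


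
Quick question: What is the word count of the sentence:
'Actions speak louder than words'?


Split into words: Actions | speak | louder | than | words = 5 words.

5


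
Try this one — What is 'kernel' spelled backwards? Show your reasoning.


Reverse 'kernel' character by character: 'lenrek'.

lenrek


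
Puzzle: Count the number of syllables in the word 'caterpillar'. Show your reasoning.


Break 'caterpillar' into syllables: cat-er-pil-lar -> cat | er | pil | lar = 4 syllables

4 syllables


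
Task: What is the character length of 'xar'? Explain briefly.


Spell out 'xar' and number each letter: x(1), a(2), r(3). Total: 3 letters.

3


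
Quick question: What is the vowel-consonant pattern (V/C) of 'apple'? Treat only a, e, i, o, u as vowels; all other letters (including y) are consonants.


Letter mapping: a = V, p = C, p = C, l = C, e = V.

VCCCV


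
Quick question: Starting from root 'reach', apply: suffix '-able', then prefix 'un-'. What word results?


Step 1: Add suffix '-able' to 'reach' = 'reachable'
Step 2: Add prefix 'un-' to 'reachable' = 'unreachable'

unreachable


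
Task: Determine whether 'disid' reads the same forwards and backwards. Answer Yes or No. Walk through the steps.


Forward: 'disid'
Reversed: 'disid'
They are identical.

Yes


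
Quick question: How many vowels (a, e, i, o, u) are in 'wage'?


Vowels in 'wage': a, e = 2 vowels.

2


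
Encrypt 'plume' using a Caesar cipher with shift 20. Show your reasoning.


Shift each letter by 20: p -> j, l -> f, u -> o, m -> g, e -> y. Result: 'jfogy'.

jfogy


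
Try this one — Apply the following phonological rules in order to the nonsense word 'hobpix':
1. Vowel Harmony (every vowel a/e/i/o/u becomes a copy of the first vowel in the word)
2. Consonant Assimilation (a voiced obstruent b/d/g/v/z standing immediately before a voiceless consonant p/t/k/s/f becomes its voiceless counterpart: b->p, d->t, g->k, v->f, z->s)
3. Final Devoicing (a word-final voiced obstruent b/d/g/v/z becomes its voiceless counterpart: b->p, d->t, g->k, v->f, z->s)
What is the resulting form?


Starting form: 'hobpix'
Rule 1: Vowel Harmony: all vowels become 'o' (matching first vowel). 'hobpix' -> 'hobpox'
Rule 2: Consonant Assimilation: voiced obstruent before voiceless consonant becomes voiceless ('bp' -> 'pp'). 'hobpox' -> 'hoppox'
Rule 3: Final Devoicing: final consonant 'x' is not one of the voiced obstruents b/d/g/v/z. No change.
Final form: 'hoppox'

hoppox


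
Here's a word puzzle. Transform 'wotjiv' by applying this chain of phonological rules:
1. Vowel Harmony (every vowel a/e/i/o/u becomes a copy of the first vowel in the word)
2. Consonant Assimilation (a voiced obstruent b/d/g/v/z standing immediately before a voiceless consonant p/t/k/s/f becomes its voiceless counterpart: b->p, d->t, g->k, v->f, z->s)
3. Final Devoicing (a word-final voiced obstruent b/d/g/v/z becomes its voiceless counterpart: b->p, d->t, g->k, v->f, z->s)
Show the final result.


Starting form: 'wotjiv'
Rule 1: Vowel Harmony: all vowels become 'o' (matching first vowel). 'wotjiv' -> 'wotjov'
Rule 2: Consonant Assimilation: no voiced obstruent (b/d/g/v/z) stands immediately before a voiceless consonant (p/t/k/s/f). No change.
Rule 3: Final Devoicing: word-final voiced obstruent 'v' becomes voiceless 'f'. 'wotjov' -> 'wotjof'
Final form: 'wotjof'

wotjof


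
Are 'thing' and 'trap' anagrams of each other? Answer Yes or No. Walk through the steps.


Sorted letters of 'thing': 'ghint'
Sorted letters of 'trap': 'aprt'
They do not match.

No


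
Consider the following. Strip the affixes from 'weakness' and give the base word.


Remove suffix '-ness' from 'weakness' to get root 'weak'.

weak


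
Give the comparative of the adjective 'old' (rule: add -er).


Apply comparative formation (add -er): 'old' -> 'older'.

older


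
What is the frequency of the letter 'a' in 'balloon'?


Letter 'a' in 'balloon': found at position(s) 2 = 1 occurrence(s).

1


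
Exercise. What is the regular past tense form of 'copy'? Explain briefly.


Apply rule: Change -y to -ied. 'copy' becomes 'copied'.

copied


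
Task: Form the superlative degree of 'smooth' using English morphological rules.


Apply superlative formation (add -est): 'smooth' -> 'smoothest'.

smoothest


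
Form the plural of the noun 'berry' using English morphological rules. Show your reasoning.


Apply rule: Change -y to -ies (consonant + y). 'berry' becomes 'berries'.

berries


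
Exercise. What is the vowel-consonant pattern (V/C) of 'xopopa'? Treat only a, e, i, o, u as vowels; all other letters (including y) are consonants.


Letter mapping: x = C, o = V, p = C, o = V, p = C, a = V.

CVCVCV


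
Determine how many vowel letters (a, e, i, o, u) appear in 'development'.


Vowels in 'development': e, e, o, e = 4 vowels.

4


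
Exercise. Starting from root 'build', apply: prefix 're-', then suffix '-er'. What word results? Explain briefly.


Step 1: Add prefix 're-' to 'build' = 'rebuild'
Step 2: Add suffix '-er' to 'rebuild' = 'rebuilder'

rebuilder


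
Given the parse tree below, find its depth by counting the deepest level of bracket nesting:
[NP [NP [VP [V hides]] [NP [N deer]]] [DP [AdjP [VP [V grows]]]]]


Count bracket nesting levels:
'[' at pos 0: depth = 1
'[' at pos 4: depth = 2
'[' at pos 8: depth = 3
'[' at pos 12: depth = 4
'[' at pos 23: depth = 3
'[' at pos 27: depth = 4
'[' at pos 38: depth = 2
'[' at pos 42: depth = 3
'[' at pos 48: depth = 4
'[' at pos 52: depth = 5
Maximum depth reached: 5

5


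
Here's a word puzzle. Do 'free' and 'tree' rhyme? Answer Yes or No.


Rime (stressed vowel + following sounds) of 'free': -ee = /iː/
Rime of 'tree': -ee = /iː/
/iː/ and /iː/ are the same ending sound, so the words rhyme.

Yes


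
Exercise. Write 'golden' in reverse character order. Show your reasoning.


Reverse 'golden' character by character: 'nedlog'.

nedlog


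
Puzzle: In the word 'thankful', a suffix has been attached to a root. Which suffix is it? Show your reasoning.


The word 'thankful' = 'thank' (root) + '-ful' (suffix). The suffix is '-ful'.

ful


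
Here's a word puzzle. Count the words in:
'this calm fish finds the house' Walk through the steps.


Split into words: this | calm | fish | finds | the | house = 6 words.

6


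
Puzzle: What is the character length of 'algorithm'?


Spell out 'algorithm' and number each letter: a(1), l(2), g(3), o(4), r(5), i(6), t(7), h(8), m(9). Total: 9 letters.

9


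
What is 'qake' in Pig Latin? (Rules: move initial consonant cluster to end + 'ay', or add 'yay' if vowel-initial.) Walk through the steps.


'qake': move consonant cluster 'q' to end and add 'ay': 'akeqay'.

akeqay


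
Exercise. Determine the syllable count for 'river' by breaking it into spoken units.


Break 'river' into syllables: riv-er -> riv | er = 2 syllables

2 syllables


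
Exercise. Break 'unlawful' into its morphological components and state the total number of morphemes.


Step 1: Identify prefix: 'un' (meaning: not/reverse)
Step 2: Identify root: 'law'
Step 3: Identify suffix(es): 'ful'
Decomposition: un- (prefix: not/reverse) + law (root) + -ful (suffix: full of)
Total morphemes: 3

3 morphemes (un- (prefix: not/reverse) + law (root) + -ful (suffix: full of))


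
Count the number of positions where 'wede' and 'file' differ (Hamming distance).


Alignment:
Position 1: 'w' vs 'f' = DIFFER
Position 2: 'e' vs 'i' = DIFFER
Position 3: 'd' vs 'l' = DIFFER
Position 4: 'e' vs 'e' = match
Total differences: 3

3


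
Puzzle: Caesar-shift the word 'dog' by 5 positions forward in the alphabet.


Shift each letter by 5: d -> i, o -> t, g -> l. Result: 'itl'.

itl


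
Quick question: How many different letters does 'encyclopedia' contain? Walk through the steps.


Unique letters in 'encyclopedia': {a, c, d, e, i, l, n, o, p, y} = 10 distinct letters.

10


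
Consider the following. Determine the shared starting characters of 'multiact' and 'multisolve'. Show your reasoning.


Compare from the start: 5 characters match: 'multi'. Mismatch at position 6: 'a' vs 's'.

multi


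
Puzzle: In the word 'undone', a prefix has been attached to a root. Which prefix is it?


The word 'undone' = 'un' (prefix) + 'done' (root). The prefix is 'un'.

un


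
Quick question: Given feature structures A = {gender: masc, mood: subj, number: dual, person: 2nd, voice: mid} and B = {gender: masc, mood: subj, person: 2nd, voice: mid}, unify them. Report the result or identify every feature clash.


Compare features:
gender: A=masc vs B=masc -> unified: masc
mood: A=subj vs B=subj -> unified: subj
number: A=dual vs B=_ -> unified: dual
person: A=2nd vs B=2nd -> unified: 2nd
voice: A=mid vs B=mid -> unified: mid
No clashes found.

Unified: {gender: masc, mood: subj, number: dual, person: 2nd, voice: mid}


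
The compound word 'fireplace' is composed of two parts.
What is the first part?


Split 'fireplace' into 'fire' + 'place'. The first part is 'fire'.

fire


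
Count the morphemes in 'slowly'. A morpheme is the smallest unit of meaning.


Decomposition: slow (root) + -ly (suffix) = 2 morpheme(s)

2 morphemes


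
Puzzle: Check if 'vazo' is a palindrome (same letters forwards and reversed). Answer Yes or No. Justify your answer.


Forward: 'vazo'
Reversed: 'ozav'
They differ.

No


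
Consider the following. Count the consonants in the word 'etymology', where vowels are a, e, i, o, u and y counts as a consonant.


Consonants in 'etymology': t, y, m, l, g, y = 6 consonants.

6


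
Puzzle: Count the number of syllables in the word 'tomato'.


Break 'tomato' into syllables: to-ma-to -> to | ma | to = 3 syllables

3 syllables


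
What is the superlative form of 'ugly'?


Apply superlative formation (consonant + y: change y to i, add -est): 'ugly' -> 'ugliest'.

ugliest


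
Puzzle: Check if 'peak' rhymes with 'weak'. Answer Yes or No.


Rime (stressed vowel + following sounds) of 'peak': -eak = /iːk/
Rime of 'weak': -eak = /iːk/
/iːk/ and /iːk/ are the same ending sound, so the words rhyme.

Yes


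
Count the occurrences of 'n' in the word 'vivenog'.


Letter 'n' in 'vivenog': found at position(s) 5 = 1 occurrence(s).

1


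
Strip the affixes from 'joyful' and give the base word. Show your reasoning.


Remove suffix '-ful' from 'joyful' to get root 'joy'.

joy


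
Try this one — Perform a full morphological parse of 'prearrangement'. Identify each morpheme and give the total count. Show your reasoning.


Step 1: Identify prefix: 'pre' (meaning: before)
Step 2: Identify root: 'arrange'
Step 3: Identify suffix(es): 'ment'
Decomposition: pre- (prefix: before) + arrange (root) + -ment (suffix: action/result)
Total morphemes: 3

3 morphemes (pre- (prefix: before) + arrange (root) + -ment (suffix: action/result))


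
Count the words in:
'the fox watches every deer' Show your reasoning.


Split into words: the | fox | watches | every | deer = 5 words.

5


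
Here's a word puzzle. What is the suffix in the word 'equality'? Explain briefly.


The word 'equality' = 'equal' (root) + '-ity' (suffix). The suffix is '-ity'.

ity


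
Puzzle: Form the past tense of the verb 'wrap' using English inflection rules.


Apply rule: Double final consonant and add -ed. 'wrap' becomes 'wrapped'.

wrapped


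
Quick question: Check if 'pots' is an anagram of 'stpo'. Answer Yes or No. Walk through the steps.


Sorted letters of 'pots': 'opst'
Sorted letters of 'stpo': 'opst'
They match.

Yes


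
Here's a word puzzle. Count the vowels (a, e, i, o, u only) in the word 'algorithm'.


Vowels in 'algorithm': a, o, i = 3 vowels.

3


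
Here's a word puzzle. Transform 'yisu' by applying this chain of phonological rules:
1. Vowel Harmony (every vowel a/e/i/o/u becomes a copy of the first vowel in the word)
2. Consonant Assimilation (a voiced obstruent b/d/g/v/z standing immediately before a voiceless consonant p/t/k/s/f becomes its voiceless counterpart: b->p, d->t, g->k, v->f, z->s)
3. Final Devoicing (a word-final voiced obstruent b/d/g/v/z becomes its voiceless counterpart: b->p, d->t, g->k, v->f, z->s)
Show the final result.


Starting form: 'yisu'
Rule 1: Vowel Harmony: all vowels become 'i' (matching first vowel). 'yisu' -> 'yisi'
Rule 2: Consonant Assimilation: no voiced obstruent (b/d/g/v/z) stands immediately before a voiceless consonant (p/t/k/s/f). No change.
Rule 3: Final Devoicing: the word ends in the vowel 'i', not a consonant. No change.
Final form: 'yisi'

yisi


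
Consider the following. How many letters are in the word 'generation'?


Spell out 'generation' and number each letter: g(1), e(2), n(3), e(4), r(5), a(6), t(7), i(8), o(9), n(10). Total: 10 letters.

10


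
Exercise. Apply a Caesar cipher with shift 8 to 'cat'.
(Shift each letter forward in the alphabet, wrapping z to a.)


Shift each letter by 8: c -> k, a -> i, t -> b. Result: 'kib'.

kib


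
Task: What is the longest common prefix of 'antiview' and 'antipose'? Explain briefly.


Compare from the start: 4 characters match: 'anti'. Mismatch at position 5: 'v' vs 'p'.

anti


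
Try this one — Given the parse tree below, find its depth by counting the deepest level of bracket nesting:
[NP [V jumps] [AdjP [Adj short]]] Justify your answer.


Count bracket nesting levels:
'[' at pos 0: depth = 1
'[' at pos 4: depth = 2
'[' at pos 14: depth = 2
'[' at pos 20: depth = 3
Maximum depth reached: 3

3


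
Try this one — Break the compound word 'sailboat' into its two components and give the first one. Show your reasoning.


Split 'sailboat' into 'sail' + 'boat'. The first part is 'sail'.

sail


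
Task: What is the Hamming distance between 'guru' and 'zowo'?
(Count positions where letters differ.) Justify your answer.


Alignment:
Position 1: 'g' vs 'z' = DIFFER
Position 2: 'u' vs 'o' = DIFFER
Position 3: 'r' vs 'w' = DIFFER
Position 4: 'u' vs 'o' = DIFFER
Total differences: 4

4


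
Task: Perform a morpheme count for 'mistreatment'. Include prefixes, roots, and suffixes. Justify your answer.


Decomposition: mis- (prefix) + treat (root) + -ment (suffix) = 3 morpheme(s)

3 morphemes


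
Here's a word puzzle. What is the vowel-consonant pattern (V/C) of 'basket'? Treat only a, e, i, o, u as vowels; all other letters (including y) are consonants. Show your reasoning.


Letter mapping: b = C, a = V, s = C, k = C, e = V, t = C.

CVCCVC


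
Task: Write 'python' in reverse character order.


Reverse 'python' character by character: 'nohtyp'.

nohtyp


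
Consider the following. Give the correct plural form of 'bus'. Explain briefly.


Apply rule: Add -es (sibilant/fricative ending). 'bus' becomes 'buses'.

buses


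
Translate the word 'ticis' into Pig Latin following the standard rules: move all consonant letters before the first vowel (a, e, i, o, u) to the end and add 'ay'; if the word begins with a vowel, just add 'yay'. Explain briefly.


'ticis': move consonant cluster 't' to end and add 'ay': 'icistay'.

icistay


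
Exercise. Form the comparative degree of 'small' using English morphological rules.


Apply comparative formation (add -er): 'small' -> 'smaller'.

smaller


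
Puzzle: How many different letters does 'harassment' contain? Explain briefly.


Unique letters in 'harassment': {a, e, h, m, n, r, s, t} = 8 distinct letters.

8


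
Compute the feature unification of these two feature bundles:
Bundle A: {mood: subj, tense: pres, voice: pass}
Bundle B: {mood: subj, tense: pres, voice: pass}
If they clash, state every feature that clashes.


Compare features:
mood: A=subj vs B=subj -> unified: subj
tense: A=pres vs B=pres -> unified: pres
voice: A=pass vs B=pass -> unified: pass
No clashes found.

Unified: {mood: subj, tense: pres, voice: pass}


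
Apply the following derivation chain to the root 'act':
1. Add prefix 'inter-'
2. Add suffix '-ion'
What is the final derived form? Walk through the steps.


Step 1: Add prefix 'inter-' to 'act' = 'interact'
Step 2: Add suffix '-ion' to 'interact' = 'interaction'

interaction


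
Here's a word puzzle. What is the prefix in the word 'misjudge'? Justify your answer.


The word 'misjudge' = 'mis' (prefix) + 'judge' (root). The prefix is 'mis'.

mis


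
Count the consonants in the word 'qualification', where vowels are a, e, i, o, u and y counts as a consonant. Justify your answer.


Consonants in 'qualification': q, l, f, c, t, n = 6 consonants.

6


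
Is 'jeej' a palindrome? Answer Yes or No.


Forward: 'jeej'
Reversed: 'jeej'
They are identical.

Yes


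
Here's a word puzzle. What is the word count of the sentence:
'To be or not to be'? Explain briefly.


Split into words: To | be | or | not | to | be = 6 words.

6


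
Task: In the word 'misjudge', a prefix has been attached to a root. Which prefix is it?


The word 'misjudge' = 'mis' (prefix) + 'judge' (root). The prefix is 'mis'.

mis


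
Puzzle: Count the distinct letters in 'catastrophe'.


Unique letters in 'catastrophe': {a, c, e, h, o, p, r, s, t} = 9 distinct letters.

9


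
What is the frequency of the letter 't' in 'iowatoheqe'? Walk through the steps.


Letter 't' in 'iowatoheqe': found at position(s) 5 = 1 occurrence(s).

1


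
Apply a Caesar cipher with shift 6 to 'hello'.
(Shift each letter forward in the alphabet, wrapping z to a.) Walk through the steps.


Shift each letter by 6: h -> n, e -> k, l -> r, l -> r, o -> u. Result: 'nkrru'.

nkrru


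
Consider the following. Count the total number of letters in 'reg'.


Spell out 'reg' and number each letter: r(1), e(2), g(3). Total: 3 letters.

3


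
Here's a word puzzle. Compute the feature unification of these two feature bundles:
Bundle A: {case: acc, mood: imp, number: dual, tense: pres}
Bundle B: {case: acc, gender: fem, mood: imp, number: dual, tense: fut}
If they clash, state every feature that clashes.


Compare features:
case: A=acc vs B=acc -> unified: acc
gender: A=_ vs B=fem -> unified: fem
mood: A=imp vs B=imp -> unified: imp
number: A=dual vs B=dual -> unified: dual
tense: A=pres vs B=fut -> CLASH
Clash detected on feature 'tense' (pres vs fut); unification fails.

CLASH on 'tense' (pres vs fut)


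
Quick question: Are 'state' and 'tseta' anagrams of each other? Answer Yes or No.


Sorted letters of 'state': 'aestt'
Sorted letters of 'tseta': 'aestt'
They match.

Yes


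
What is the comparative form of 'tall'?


Apply comparative formation (add -er): 'tall' -> 'taller'.

taller


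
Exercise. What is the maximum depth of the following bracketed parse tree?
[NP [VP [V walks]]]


Count bracket nesting levels:
'[' at pos 0: depth = 1
'[' at pos 4: depth = 2
'[' at pos 8: depth = 3
Maximum depth reached: 3

3


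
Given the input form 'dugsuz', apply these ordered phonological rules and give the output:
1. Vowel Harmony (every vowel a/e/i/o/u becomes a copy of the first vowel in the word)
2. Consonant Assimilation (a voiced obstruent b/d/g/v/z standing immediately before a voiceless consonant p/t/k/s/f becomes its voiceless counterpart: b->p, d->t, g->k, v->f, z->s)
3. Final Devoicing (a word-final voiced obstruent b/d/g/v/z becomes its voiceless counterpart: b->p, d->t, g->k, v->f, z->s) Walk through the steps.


Starting form: 'dugsuz'
Rule 1: Vowel Harmony: all vowels already match. No change.
Rule 2: Consonant Assimilation: voiced obstruent before voiceless consonant becomes voiceless ('gs' -> 'ks'). 'dugsuz' -> 'duksuz'
Rule 3: Final Devoicing: word-final voiced obstruent 'z' becomes voiceless 's'. 'duksuz' -> 'duksus'
Final form: 'duksus'

duksus


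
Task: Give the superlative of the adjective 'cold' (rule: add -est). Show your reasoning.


Apply superlative formation (add -est): 'cold' -> 'coldest'.

coldest


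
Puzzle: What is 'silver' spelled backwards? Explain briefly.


Reverse 'silver' character by character: 'revlis'.

revlis


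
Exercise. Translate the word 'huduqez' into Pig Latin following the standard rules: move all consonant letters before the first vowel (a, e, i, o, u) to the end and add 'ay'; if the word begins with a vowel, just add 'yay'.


'huduqez': move consonant cluster 'h' to end and add 'ay': 'uduqezhay'.

uduqezhay


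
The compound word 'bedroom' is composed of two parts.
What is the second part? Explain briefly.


Split 'bedroom' into 'bed' + 'room'. The second part is 'room'.

room


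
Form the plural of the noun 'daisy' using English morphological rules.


Apply rule: Change -y to -ies (consonant + y). 'daisy' becomes 'daisies'.

daisies


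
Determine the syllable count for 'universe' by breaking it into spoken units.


Break 'universe' into syllables: u-ni-verse -> u | ni | verse = 3 syllables

3 syllables


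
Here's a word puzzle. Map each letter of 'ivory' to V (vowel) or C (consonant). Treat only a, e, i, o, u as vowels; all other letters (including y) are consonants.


Letter mapping: i = V, v = C, o = V, r = C, y = C.

VCVCC


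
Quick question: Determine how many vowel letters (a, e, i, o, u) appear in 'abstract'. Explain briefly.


Vowels in 'abstract': a, a = 2 vowels.

2


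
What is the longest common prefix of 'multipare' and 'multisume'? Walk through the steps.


Compare from the start: 5 characters match: 'multi'. Mismatch at position 6: 'p' vs 's'.

multi


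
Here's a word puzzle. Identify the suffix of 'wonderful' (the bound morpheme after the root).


The word 'wonderful' = 'wonder' (root) + '-ful' (suffix). The suffix is '-ful'.

ful


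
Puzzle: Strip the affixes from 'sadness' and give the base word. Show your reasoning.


Remove suffix '-ness' from 'sadness' to get root 'sad'.

sad


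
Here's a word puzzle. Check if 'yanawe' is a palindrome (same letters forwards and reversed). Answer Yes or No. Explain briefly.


Forward: 'yanawe'
Reversed: 'ewanay'
They differ.

No


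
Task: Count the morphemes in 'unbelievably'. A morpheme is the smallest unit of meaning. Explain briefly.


Decomposition: un- (prefix) + believe (root) + -able (suffix) + -ly (suffix) = 4 morpheme(s)

4 morphemes


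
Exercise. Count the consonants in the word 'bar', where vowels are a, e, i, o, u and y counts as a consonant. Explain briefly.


Consonants in 'bar': b, r = 2 consonants.

2


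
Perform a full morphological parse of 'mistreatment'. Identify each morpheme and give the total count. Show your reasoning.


Step 1: Identify prefix: 'mis' (meaning: wrongly)
Step 2: Identify root: 'treat'
Step 3: Identify suffix(es): 'ment'
Decomposition: mis- (prefix: wrongly) + treat (root) + -ment (suffix: action/result)
Total morphemes: 3

3 morphemes (mis- (prefix: wrongly) + treat (root) + -ment (suffix: action/result))


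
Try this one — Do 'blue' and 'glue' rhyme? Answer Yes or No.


Rime (stressed vowel + following sounds) of 'blue': -ue = /uː/
Rime of 'glue': -ue = /uː/
/uː/ and /uː/ are the same ending sound, so the words rhyme.

Yes


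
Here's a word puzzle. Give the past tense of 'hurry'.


Apply rule: Change -y to -ied. 'hurry' becomes 'hurried'.

hurried


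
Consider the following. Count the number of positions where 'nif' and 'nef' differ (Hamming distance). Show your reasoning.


Alignment:
Position 1: 'n' vs 'n' = match
Position 2: 'i' vs 'e' = DIFFER
Position 3: 'f' vs 'f' = match
Total differences: 1

1


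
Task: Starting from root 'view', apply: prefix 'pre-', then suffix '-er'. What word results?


Step 1: Add prefix 'pre-' to 'view' = 'preview'
Step 2: Add suffix '-er' to 'preview' = 'previewer'

previewer


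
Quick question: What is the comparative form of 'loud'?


Apply comparative formation (add -er): 'loud' -> 'louder'.

louder


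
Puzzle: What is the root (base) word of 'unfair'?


Remove prefix 'un' from 'unfair' to get root 'fair'.

fair


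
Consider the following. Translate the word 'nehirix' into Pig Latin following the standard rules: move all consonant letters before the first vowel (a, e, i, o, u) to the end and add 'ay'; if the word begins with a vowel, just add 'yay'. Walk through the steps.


'nehirix': move consonant cluster 'n' to end and add 'ay': 'ehirixnay'.

ehirixnay


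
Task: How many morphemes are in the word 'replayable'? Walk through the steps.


Decomposition: re- (prefix) + play (root) + -able (suffix) = 3 morpheme(s)

3 morphemes


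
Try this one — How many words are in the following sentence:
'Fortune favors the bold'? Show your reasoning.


Split into words: Fortune | favors | the | bold = 4 words.

4


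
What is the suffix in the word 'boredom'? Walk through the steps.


The word 'boredom' = 'bore' (root) + '-dom' (suffix). The suffix is '-dom'.

dom


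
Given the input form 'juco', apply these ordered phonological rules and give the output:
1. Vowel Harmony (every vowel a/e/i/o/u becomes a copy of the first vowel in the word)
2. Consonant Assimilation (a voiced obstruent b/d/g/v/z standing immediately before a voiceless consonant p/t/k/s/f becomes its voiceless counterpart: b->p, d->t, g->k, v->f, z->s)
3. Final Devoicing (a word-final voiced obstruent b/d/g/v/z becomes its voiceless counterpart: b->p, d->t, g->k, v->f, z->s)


Starting form: 'juco'
Rule 1: Vowel Harmony: all vowels become 'u' (matching first vowel). 'juco' -> 'jucu'
Rule 2: Consonant Assimilation: no voiced obstruent (b/d/g/v/z) stands immediately before a voiceless consonant (p/t/k/s/f). No change.
Rule 3: Final Devoicing: the word ends in the vowel 'u', not a consonant. No change.
Final form: 'jucu'

jucu


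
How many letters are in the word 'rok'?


Spell out 'rok' and number each letter: r(1), o(2), k(3). Total: 3 letters.

3


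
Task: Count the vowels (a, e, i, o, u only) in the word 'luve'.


Vowels in 'luve': u, e = 2 vowels.

2


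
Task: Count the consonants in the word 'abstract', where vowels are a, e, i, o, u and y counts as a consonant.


Consonants in 'abstract': b, s, t, r, c, t = 6 consonants.

6


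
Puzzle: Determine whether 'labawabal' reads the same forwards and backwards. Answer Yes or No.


Forward: 'labawabal'
Reversed: 'labawabal'
They are identical.

Yes


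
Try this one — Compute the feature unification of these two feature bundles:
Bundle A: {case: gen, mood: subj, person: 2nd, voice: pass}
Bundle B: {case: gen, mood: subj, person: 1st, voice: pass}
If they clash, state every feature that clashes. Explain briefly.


Compare features:
case: A=gen vs B=gen -> unified: gen
mood: A=subj vs B=subj -> unified: subj
person: A=2nd vs B=1st -> CLASH
voice: A=pass vs B=pass -> unified: pass
Clash detected on feature 'person' (2nd vs 1st); unification fails.

CLASH on 'person' (2nd vs 1st)


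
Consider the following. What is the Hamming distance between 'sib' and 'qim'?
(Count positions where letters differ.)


Alignment:
Position 1: 's' vs 'q' = DIFFER
Position 2: 'i' vs 'i' = match
Position 3: 'b' vs 'm' = DIFFER
Total differences: 2

2


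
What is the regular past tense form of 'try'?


Apply rule: Change -y to -ied. 'try' becomes 'tried'.

tried


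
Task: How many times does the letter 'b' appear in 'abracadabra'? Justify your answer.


Letter 'b' in 'abracadabra': found at position(s) 2, 9 = 2 occurrence(s).

2


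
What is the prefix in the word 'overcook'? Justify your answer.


The word 'overcook' = 'over' (prefix) + 'cook' (root). The prefix is 'over'.

over


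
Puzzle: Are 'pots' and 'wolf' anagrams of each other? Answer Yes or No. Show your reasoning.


Sorted letters of 'pots': 'opst'
Sorted letters of 'wolf': 'flow'
They do not match.

No


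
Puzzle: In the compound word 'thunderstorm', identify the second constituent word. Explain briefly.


Split 'thunderstorm' into 'thunder' + 'storm'. The second part is 'storm'.

storm


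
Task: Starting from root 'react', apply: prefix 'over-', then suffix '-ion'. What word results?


Step 1: Add prefix 'over-' to 'react' = 'overreact'
Step 2: Add suffix '-ion' to 'overreact' = 'overreaction'

overreaction


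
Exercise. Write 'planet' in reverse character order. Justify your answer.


Reverse 'planet' character by character: 'tenalp'.

tenalp


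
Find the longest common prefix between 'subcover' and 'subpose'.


Compare from the start: 3 characters match: 'sub'. Mismatch at position 4: 'c' vs 'p'.

sub


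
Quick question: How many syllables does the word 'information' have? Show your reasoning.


Break 'information' into syllables: in-for-ma-tion -> in | for | ma | tion = 4 syllables

4 syllables


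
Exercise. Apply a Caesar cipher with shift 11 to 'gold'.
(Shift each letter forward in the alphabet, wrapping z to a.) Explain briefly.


Shift each letter by 11: g -> r, o -> z, l -> w, d -> o. Result: 'rzwo'.

rzwo


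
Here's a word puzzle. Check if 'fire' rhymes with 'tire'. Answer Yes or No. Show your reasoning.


Rime (stressed vowel + following sounds) of 'fire': -ire = /aɪər/
Rime of 'tire': -ire = /aɪər/
/aɪər/ and /aɪər/ are the same ending sound, so the words rhyme.

Yes


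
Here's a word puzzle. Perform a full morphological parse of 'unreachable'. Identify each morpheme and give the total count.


Step 1: Identify prefix: 'un' (meaning: not/reverse)
Step 2: Identify root: 'reach'
Step 3: Identify suffix(es): 'able'
Decomposition: un- (prefix: not/reverse) + reach (root) + -able (suffix: capable of)
Total morphemes: 3

3 morphemes (un- (prefix: not/reverse) + reach (root) + -able (suffix: capable of))


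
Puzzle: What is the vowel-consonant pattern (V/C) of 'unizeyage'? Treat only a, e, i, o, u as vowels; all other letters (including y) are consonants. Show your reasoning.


Letter mapping: u = V, n = C, i = V, z = C, e = V, y = C, a = V, g = C, e = V.

VCVCVCVCV


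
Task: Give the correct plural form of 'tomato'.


Apply rule: Add -es (consonant + o). 'tomato' becomes 'tomatoes'.

tomatoes


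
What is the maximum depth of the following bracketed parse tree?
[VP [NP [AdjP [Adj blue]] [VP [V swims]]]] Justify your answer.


Count bracket nesting levels:
'[' at pos 0: depth = 1
'[' at pos 4: depth = 2
'[' at pos 8: depth = 3
'[' at pos 14: depth = 4
'[' at pos 26: depth = 3
'[' at pos 30: depth = 4
Maximum depth reached: 4

4


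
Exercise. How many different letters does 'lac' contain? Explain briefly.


Unique letters in 'lac': {a, c, l} = 3 distinct letters.

3


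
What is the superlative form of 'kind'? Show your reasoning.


Apply superlative formation (add -est): 'kind' -> 'kindest'.

kindest


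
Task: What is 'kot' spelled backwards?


Reverse 'kot' character by character: 'tok'.

tok


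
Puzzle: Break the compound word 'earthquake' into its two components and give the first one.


Split 'earthquake' into 'earth' + 'quake'. The first part is 'earth'.

earth


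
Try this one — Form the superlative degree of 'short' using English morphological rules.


Apply superlative formation (add -est): 'short' -> 'shortest'.

shortest


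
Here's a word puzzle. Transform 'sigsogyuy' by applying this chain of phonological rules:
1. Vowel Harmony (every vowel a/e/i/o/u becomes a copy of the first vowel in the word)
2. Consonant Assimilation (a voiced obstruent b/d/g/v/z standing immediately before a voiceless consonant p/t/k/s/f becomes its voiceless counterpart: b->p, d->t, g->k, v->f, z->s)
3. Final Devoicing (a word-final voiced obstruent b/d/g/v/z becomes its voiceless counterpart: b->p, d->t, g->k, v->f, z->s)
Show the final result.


Starting form: 'sigsogyuy'
Rule 1: Vowel Harmony: all vowels become 'i' (matching first vowel). 'sigsogyuy' -> 'sigsigyiy'
Rule 2: Consonant Assimilation: voiced obstruent before voiceless consonant becomes voiceless ('gs' -> 'ks'). 'sigsigyiy' -> 'siksigyiy'
Rule 3: Final Devoicing: final consonant 'y' is not one of the voiced obstruents b/d/g/v/z. No change.
Final form: 'siksigyiy'

siksigyiy


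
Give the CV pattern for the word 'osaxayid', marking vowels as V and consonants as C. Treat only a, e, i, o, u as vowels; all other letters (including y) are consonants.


Letter mapping: o = V, s = C, a = V, x = C, a = V, y = C, i = V, d = C.

VCVCVCVC


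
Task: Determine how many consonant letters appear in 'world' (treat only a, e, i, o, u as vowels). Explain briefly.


Consonants in 'world': w, r, l, d = 4 consonants.

4


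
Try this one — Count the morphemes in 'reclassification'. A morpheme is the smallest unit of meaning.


Decomposition: re- (prefix) + class (root) + -ify (suffix) + -ation (suffix) = 4 morpheme(s)

4 morphemes


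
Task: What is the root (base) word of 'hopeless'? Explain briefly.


Remove suffix '-less' from 'hopeless' to get root 'hope'.

hope


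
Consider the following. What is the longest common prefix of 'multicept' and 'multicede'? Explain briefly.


Compare from the start: 7 characters match: 'multice'. Mismatch at position 8: 'p' vs 'd'.

multice


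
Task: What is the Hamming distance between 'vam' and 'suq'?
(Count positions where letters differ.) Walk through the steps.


Alignment:
Position 1: 'v' vs 's' = DIFFER
Position 2: 'a' vs 'u' = DIFFER
Position 3: 'm' vs 'q' = DIFFER
Total differences: 3

3


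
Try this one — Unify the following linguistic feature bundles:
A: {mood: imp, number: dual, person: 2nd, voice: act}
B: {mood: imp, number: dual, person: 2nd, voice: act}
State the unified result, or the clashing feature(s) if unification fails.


Compare features:
mood: A=imp vs B=imp -> unified: imp
number: A=dual vs B=dual -> unified: dual
person: A=2nd vs B=2nd -> unified: 2nd
voice: A=act vs B=act -> unified: act
No clashes found.

Unified: {mood: imp, number: dual, person: 2nd, voice: act}


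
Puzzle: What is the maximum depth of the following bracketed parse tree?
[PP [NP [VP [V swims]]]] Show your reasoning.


Count bracket nesting levels:
'[' at pos 0: depth = 1
'[' at pos 4: depth = 2
'[' at pos 8: depth = 3
'[' at pos 12: depth = 4
Maximum depth reached: 4

4


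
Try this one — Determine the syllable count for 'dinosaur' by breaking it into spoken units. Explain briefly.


Break 'dinosaur' into syllables: di-no-saur -> di | no | saur = 3 syllables

3 syllables


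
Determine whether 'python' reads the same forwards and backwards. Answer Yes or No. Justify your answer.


Forward: 'python'
Reversed: 'nohtyp'
They differ.

No


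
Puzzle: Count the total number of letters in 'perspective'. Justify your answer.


Spell out 'perspective' and number each letter: p(1), e(2), r(3), s(4), p(5), e(6), c(7), t(8), i(9), v(10), e(11). Total: 11 letters.

11


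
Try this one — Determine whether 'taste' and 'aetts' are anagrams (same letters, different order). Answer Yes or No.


Sorted letters of 'taste': 'aestt'
Sorted letters of 'aetts': 'aestt'
They match.

Yes


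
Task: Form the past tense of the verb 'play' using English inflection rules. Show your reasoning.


Apply rule: Add -ed. 'play' becomes 'played'.

played


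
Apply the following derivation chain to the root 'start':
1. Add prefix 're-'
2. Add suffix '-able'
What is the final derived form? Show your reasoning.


Step 1: Add prefix 're-' to 'start' = 'restart'
Step 2: Add suffix '-able' to 'restart' = 'restartable'

restartable


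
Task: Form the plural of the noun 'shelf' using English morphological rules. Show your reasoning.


Apply rule: Change -f to -ves. 'shelf' becomes 'shelves'.

shelves


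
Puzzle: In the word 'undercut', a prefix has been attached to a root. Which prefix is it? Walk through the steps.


The word 'undercut' = 'under' (prefix) + 'cut' (root). The prefix is 'under'.

under


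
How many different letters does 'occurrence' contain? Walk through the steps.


Unique letters in 'occurrence': {c, e, n, o, r, u} = 6 distinct letters.

6


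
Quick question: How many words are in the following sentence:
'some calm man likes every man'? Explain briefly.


Split into words: some | calm | man | likes | every | man = 6 words.

6


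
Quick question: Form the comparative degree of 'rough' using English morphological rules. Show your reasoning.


Apply comparative formation (add -er): 'rough' -> 'rougher'.

rougher


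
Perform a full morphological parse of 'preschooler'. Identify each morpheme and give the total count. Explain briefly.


Step 1: Identify prefix: 'pre' (meaning: before)
Step 2: Identify root: 'school'
Step 3: Identify suffix(es): 'er'
Decomposition: pre- (prefix: before) + school (root) + -er (suffix: one who)
Total morphemes: 3

3 morphemes (pre- (prefix: before) + school (root) + -er (suffix: one who))


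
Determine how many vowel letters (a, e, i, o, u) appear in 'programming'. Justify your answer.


Vowels in 'programming': o, a, i = 3 vowels.

3
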